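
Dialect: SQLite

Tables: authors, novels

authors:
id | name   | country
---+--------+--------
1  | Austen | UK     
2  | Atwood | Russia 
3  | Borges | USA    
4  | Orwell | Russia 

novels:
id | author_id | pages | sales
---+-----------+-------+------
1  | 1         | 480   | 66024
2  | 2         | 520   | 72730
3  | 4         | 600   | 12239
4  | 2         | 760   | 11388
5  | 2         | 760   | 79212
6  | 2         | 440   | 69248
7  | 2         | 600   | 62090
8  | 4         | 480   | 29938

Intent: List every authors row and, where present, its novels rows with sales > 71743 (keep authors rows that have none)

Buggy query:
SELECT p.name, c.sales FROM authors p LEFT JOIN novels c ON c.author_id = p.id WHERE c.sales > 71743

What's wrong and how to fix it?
Bug: A WHERE condition on the right-hand table after LEFT JOIN drops unmatched parents

Fix: Move the right-table condition into the ON clause so unmatched parents are kept

Corrected query:
SELECT p.name, c.sales FROM authors p LEFT JOIN novels c ON c.author_id = p.id AND c.sales > 71743

Result:
name   | sales
-------+------
Austen | NULL 
Atwood | 72730
Atwood | 79212
Borges | NULL 
Orwell | NULL 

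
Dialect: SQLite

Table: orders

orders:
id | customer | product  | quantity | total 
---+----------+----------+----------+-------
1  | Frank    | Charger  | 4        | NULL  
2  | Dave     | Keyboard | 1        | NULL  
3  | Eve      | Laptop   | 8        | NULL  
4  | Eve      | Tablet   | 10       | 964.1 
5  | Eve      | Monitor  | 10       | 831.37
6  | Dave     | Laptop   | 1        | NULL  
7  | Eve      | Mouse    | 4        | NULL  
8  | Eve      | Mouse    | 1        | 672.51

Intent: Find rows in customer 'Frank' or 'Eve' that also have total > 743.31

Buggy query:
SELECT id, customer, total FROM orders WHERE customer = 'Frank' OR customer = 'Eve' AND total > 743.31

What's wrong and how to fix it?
Bug: AND binds tighter than OR, so this parses as customer = 'Frank' OR (customer = 'Eve' AND total > 743.31)

Fix: Group the OR with parentheses (or use IN), then AND the threshold

Corrected query:
SELECT id, customer, total FROM orders WHERE (customer = 'Frank' OR customer = 'Eve') AND total > 743.31

Result:
id | customer | total 
---+----------+-------
4  | Eve      | 964.1 
5  | Eve      | 831.37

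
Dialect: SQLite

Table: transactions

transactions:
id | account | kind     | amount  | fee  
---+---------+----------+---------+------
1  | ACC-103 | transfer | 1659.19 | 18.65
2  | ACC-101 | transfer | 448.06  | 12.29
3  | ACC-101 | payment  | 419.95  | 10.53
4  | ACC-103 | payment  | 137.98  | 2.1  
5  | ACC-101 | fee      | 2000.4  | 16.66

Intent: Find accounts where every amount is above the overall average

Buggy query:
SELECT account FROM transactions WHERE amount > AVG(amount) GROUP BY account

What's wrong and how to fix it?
Bug: AVG() is an aggregate; it can't sit directly in WHERE

Fix: Use a subquery for AVG and a HAVING MIN(...) filter so the condition holds for every row in the group

Corrected query:
SELECT account FROM transactions GROUP BY account HAVING MIN(amount) > (SELECT AVG(amount) FROM transactions)

Result:
(no rows)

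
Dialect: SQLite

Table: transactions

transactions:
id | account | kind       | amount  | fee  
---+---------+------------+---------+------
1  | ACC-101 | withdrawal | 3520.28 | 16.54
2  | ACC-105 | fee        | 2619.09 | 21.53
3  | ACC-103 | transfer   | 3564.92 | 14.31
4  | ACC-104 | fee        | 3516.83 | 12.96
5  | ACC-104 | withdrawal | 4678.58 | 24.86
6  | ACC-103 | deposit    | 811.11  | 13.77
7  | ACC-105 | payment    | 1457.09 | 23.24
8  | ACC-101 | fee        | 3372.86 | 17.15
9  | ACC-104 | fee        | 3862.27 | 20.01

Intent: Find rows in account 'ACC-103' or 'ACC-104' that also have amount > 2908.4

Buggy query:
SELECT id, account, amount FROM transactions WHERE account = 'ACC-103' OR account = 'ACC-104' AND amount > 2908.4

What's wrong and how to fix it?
Bug: Without parentheses, AND is evaluated before OR, so the amount filter only applies to the 'ACC-104' branch

Fix: Add parentheses around the OR so the AND applies to both alternatives

Corrected query:
SELECT id, account, amount FROM transactions WHERE (account = 'ACC-103' OR account = 'ACC-104') AND amount > 2908.4

Result:
id | account | amount 
---+---------+--------
3  | ACC-103 | 3564.92
4  | ACC-104 | 3516.83
5  | ACC-104 | 4678.58
9  | ACC-104 | 3862.27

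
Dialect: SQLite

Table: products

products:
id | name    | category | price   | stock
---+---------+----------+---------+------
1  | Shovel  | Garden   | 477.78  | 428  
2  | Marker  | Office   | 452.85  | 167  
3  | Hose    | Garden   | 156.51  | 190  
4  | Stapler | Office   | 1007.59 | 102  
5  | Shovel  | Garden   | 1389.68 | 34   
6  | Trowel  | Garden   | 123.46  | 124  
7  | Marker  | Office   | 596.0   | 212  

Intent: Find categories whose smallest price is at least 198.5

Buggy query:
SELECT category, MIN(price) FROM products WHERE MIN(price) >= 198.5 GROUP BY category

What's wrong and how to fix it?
Bug: Aggregates like MIN are computed per group after WHERE runs

Fix: Use HAVING for the per-group MIN condition

Corrected query:
SELECT category, MIN(price) FROM products GROUP BY category HAVING MIN(price) >= 198.5

Result:
category | MIN(price)
---------+-----------
Office   | 452.85    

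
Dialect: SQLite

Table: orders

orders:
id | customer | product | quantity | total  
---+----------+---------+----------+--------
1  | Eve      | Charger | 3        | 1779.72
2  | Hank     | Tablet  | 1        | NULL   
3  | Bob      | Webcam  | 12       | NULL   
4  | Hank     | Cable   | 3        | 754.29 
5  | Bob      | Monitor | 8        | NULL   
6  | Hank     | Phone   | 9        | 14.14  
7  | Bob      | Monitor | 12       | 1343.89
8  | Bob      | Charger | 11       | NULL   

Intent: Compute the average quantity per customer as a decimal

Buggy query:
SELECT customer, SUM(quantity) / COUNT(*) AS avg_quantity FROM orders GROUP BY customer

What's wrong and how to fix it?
Bug: Both operands are integers, so '/' performs integer division and truncates

Fix: Cast one side to REAL so the division keeps the fractional part

Corrected query:
SELECT customer, SUM(quantity) * 1.0 / COUNT(*) AS avg_quantity FROM orders GROUP BY customer

Result:
customer | avg_quantity
---------+-------------
Bob      | 10.75       
Eve      | 3           
Hank     | 4.333333    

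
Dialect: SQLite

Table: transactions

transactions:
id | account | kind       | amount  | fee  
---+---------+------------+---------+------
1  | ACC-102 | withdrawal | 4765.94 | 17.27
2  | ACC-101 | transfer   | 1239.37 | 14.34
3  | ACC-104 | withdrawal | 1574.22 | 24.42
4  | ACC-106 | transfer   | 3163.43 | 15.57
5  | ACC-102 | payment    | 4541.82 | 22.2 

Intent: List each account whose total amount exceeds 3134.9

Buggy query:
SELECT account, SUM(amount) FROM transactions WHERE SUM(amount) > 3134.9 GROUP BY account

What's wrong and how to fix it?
Bug: WHERE runs before GROUP BY, so aggregates aren't available there

Fix: Use HAVING (which filters groups after aggregation) instead of WHERE

Corrected query:
SELECT account, SUM(amount) FROM transactions GROUP BY account HAVING SUM(amount) > 3134.9

Result:
account | SUM(amount)
--------+------------
ACC-102 | 9307.76    
ACC-106 | 3163.43    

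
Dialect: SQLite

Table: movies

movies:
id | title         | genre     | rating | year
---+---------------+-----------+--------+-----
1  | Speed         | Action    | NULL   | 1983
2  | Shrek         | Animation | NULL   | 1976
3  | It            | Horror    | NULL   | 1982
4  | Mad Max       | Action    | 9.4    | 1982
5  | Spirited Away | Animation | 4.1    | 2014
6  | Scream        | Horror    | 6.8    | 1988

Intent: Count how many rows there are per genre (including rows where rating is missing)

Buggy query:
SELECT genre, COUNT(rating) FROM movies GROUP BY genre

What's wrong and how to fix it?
Bug: COUNT(rating) skips NULLs, so groups with missing rating are undercounted

Fix: Use COUNT(*) to count all rows regardless of NULL

Corrected query:
SELECT genre, COUNT(*) FROM movies GROUP BY genre

Result:
genre     | COUNT(*)
----------+---------
Action    | 2       
Animation | 2       
Horror    | 2       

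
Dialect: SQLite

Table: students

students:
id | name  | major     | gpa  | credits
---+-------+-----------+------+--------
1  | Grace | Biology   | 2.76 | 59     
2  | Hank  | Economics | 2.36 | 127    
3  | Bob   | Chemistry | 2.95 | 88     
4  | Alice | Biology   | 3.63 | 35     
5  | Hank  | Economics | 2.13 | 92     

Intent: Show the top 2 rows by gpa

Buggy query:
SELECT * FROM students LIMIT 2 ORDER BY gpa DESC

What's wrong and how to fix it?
Bug: ORDER BY cannot follow LIMIT; LIMIT is the final clause

Fix: Swap the clauses: ORDER BY first, then LIMIT

Corrected query:
SELECT * FROM students ORDER BY gpa DESC LIMIT 2

Result:
id | name  | major     | gpa  | credits
---+-------+-----------+------+--------
4  | Alice | Biology   | 3.63 | 35     
3  | Bob   | Chemistry | 2.95 | 88     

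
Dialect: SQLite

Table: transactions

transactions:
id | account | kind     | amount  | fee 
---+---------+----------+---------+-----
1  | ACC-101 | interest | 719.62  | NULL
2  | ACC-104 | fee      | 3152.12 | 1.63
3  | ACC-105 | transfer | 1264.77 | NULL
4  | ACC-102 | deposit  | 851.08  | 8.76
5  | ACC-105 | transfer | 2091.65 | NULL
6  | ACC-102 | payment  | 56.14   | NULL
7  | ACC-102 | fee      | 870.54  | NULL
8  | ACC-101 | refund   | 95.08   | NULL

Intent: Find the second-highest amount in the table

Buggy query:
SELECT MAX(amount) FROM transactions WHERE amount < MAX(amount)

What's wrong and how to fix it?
Bug: MAX(amount) on the right of the comparison is an aggregate-in-WHERE error

Fix: Compute the overall MAX in a subquery, then take MAX of rows below it

Corrected query:
SELECT MAX(amount) FROM transactions WHERE amount < (SELECT MAX(amount) FROM transactions)

Result:
MAX(amount)
-----------
2091.65    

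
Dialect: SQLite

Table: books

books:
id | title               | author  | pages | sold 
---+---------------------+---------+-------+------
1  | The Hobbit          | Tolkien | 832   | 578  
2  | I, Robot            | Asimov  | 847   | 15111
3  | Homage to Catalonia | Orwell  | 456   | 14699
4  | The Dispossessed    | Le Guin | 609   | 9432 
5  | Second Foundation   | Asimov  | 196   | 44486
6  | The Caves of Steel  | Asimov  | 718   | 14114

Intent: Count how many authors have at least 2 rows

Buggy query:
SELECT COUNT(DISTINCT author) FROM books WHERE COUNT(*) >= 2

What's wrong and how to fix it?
Bug: COUNT(*) cannot appear in WHERE; the per-group count doesn't exist yet

Fix: Group first with HAVING COUNT(*) >= 2, then COUNT the resulting groups

Corrected query:
SELECT COUNT(*) FROM (SELECT author FROM books GROUP BY author HAVING COUNT(*) >= 2)

Result:
COUNT(*)
--------
1       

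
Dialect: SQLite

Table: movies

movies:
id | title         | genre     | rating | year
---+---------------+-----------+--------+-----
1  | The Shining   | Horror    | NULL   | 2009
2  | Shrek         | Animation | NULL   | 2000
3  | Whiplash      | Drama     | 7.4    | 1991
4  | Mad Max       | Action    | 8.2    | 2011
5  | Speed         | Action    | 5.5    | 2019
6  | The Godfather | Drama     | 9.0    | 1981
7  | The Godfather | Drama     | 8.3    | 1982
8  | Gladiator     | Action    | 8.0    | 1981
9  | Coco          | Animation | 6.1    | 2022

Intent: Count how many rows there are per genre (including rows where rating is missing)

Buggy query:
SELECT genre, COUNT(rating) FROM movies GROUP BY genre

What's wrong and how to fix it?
Bug: COUNT(column) counts non-NULL values only; rows with NULL rating aren't counted

Fix: Replace COUNT(rating) with COUNT(*)

Corrected query:
SELECT genre, COUNT(*) FROM movies GROUP BY genre

Result:
genre     | COUNT(*)
----------+---------
Action    | 3       
Animation | 2       
Drama     | 3       
Horror    | 1       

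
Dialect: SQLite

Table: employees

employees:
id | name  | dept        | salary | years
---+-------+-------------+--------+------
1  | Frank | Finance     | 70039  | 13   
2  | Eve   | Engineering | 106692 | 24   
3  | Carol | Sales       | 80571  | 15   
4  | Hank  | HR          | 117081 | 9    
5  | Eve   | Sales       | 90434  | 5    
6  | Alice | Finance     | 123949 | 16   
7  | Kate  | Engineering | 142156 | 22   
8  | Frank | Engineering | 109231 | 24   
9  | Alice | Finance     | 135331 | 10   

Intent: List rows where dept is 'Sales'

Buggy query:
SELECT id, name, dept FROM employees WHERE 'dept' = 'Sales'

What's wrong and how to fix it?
Bug: Single quotes denote string literals in SQL; the column name is being compared as a constant string

Fix: Reference the column as dept without single quotes

Corrected query:
SELECT id, name, dept FROM employees WHERE dept = 'Sales'

Result:
id | name  | dept 
---+-------+------
3  | Carol | Sales
5  | Eve   | Sales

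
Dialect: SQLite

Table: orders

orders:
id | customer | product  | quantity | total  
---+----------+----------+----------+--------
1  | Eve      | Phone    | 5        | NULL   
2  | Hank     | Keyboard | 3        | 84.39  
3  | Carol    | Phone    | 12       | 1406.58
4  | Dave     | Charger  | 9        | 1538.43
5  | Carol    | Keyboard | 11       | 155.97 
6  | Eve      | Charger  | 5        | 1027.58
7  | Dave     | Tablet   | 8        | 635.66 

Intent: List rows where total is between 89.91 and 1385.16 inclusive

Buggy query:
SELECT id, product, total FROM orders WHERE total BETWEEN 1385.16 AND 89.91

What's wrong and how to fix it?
Bug: BETWEEN expects the lower bound first; with 1385.16 AND 89.91 the range is empty

Fix: Write BETWEEN 89.91 AND 1385.16

Corrected query:
SELECT id, product, total FROM orders WHERE total BETWEEN 89.91 AND 1385.16

Result:
id | product  | total  
---+----------+--------
5  | Keyboard | 155.97 
6  | Charger  | 1027.58
7  | Tablet   | 635.66 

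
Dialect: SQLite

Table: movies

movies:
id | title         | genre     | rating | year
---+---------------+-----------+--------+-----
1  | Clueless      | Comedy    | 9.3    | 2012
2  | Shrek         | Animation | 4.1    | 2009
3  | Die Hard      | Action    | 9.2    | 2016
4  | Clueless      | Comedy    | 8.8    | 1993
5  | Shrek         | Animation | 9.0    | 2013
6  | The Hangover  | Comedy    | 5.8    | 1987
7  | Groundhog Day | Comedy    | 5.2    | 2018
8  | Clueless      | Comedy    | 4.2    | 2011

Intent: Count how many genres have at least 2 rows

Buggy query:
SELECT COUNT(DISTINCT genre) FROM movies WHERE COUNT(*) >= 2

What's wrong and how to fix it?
Bug: COUNT(*) cannot appear in WHERE; the per-group count doesn't exist yet

Fix: Group first with HAVING COUNT(*) >= 2, then COUNT the resulting groups

Corrected query:
SELECT COUNT(*) FROM (SELECT genre FROM movies GROUP BY genre HAVING COUNT(*) >= 2)

Result:
COUNT(*)
--------
2       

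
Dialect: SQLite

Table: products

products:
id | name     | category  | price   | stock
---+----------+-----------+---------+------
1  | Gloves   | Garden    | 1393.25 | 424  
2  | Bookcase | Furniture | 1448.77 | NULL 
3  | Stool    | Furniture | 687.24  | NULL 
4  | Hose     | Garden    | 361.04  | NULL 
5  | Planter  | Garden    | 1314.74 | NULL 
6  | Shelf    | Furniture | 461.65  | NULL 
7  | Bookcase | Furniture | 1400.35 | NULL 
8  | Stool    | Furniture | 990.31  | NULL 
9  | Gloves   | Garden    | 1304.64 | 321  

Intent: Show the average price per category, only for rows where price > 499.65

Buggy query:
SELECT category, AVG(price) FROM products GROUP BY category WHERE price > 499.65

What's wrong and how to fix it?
Bug: WHERE cannot follow GROUP BY

Fix: Move the WHERE clause before GROUP BY

Corrected query:
SELECT category, AVG(price) FROM products WHERE price > 499.65 GROUP BY category

Result:
category  | AVG(price) 
----------+------------
Furniture | 1131.6675  
Garden    | 1337.543333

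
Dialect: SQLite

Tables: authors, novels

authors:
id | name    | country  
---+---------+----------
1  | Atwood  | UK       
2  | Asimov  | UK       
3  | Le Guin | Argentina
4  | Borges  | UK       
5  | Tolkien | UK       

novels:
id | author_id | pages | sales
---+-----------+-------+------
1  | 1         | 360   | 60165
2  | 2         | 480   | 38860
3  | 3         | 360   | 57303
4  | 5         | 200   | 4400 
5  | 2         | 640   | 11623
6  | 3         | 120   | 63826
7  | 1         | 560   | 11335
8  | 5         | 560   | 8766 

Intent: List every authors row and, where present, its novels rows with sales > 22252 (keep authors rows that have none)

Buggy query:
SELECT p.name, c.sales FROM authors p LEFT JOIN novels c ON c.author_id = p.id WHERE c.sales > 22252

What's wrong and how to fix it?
Bug: A WHERE condition on the right-hand table after LEFT JOIN drops unmatched parents

Fix: Put 'c.sales > 22252' in the JOIN's ON clause instead of WHERE

Corrected query:
SELECT p.name, c.sales FROM authors p LEFT JOIN novels c ON c.author_id = p.id AND c.sales > 22252

Result:
name    | sales
--------+------
Atwood  | 60165
Asimov  | 38860
Le Guin | 57303
Le Guin | 63826
Borges  | NULL 
Tolkien | NULL 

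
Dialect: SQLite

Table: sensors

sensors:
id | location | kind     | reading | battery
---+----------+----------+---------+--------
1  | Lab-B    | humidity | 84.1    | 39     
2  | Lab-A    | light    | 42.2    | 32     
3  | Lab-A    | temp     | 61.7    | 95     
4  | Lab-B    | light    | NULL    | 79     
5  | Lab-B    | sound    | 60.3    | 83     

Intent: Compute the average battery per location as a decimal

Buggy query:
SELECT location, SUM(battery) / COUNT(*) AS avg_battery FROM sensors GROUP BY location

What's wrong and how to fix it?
Bug: Both operands are integers, so '/' performs integer division and truncates

Fix: Cast one side to REAL so the division keeps the fractional part

Corrected query:
SELECT location, SUM(battery) * 1.0 / COUNT(*) AS avg_battery FROM sensors GROUP BY location

Result:
location | avg_battery
---------+------------
Lab-A    | 63.5       
Lab-B    | 67         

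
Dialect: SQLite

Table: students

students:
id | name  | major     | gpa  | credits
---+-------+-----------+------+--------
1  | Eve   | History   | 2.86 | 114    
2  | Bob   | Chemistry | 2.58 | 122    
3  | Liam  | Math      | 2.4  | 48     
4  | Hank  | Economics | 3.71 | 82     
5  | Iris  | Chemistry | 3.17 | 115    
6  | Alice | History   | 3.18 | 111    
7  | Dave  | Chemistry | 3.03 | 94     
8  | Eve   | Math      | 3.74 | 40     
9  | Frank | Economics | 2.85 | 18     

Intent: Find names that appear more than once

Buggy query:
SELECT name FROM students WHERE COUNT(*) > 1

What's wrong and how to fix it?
Bug: WHERE can't reference COUNT(*); aggregates are computed after WHERE

Fix: Group first, then use HAVING for the count condition

Corrected query:
SELECT name FROM students GROUP BY name HAVING COUNT(*) > 1

Result:
name
----
Eve 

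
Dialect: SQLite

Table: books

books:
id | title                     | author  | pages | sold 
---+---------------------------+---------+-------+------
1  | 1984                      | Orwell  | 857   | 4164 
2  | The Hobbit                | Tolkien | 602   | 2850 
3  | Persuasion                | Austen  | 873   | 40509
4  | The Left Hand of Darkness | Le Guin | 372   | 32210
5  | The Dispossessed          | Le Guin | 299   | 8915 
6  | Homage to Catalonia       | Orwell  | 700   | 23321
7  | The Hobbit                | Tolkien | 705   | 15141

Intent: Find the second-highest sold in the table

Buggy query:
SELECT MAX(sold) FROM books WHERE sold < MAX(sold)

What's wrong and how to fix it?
Bug: MAX(sold) on the right of the comparison is an aggregate-in-WHERE error

Fix: Put the inner MAX in a scalar subquery

Corrected query:
SELECT MAX(sold) FROM books WHERE sold < (SELECT MAX(sold) FROM books)

Result:
MAX(sold)
---------
32210    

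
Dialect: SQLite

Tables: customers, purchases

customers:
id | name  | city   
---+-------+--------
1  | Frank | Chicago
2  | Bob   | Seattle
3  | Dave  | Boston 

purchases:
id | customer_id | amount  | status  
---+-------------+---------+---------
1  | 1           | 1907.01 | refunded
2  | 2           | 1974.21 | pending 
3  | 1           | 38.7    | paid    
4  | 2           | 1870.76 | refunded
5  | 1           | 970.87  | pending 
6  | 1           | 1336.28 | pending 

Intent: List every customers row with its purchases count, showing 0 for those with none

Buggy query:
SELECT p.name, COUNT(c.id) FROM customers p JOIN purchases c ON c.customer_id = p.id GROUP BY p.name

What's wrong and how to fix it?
Bug: INNER JOIN drops customers rows that have no matching purchases rows

Fix: Use LEFT JOIN so parents without children still appear (COUNT(c.id) gives 0)

Corrected query:
SELECT p.name, COUNT(c.id) FROM customers p LEFT JOIN purchases c ON c.customer_id = p.id GROUP BY p.name

Result:
name  | COUNT(c.id)
------+------------
Bob   | 2          
Dave  | 0          
Frank | 4          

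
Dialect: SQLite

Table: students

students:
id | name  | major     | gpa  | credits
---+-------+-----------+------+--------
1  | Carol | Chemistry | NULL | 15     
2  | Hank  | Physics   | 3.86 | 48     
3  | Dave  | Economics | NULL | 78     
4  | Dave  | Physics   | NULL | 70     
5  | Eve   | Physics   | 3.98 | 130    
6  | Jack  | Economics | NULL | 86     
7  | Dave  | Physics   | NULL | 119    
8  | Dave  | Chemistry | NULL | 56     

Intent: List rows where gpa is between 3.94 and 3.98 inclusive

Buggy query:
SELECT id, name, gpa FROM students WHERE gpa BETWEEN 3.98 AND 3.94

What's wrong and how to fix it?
Bug: The bounds are reversed; BETWEEN a AND b requires a <= b to match anything

Fix: Swap the bounds so the smaller value comes first

Corrected query:
SELECT id, name, gpa FROM students WHERE gpa BETWEEN 3.94 AND 3.98

Result:
id | name | gpa 
---+------+-----
5  | Eve  | 3.98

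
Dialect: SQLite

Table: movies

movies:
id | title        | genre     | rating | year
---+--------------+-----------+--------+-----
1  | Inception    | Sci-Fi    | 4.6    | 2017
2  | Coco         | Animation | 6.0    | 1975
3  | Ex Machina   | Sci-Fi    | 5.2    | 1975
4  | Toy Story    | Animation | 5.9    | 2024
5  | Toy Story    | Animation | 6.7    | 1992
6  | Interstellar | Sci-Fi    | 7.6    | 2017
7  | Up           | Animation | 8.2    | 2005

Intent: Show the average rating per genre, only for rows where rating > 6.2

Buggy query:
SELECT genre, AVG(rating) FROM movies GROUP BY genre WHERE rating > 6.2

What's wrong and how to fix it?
Bug: Row-level WHERE must come before GROUP BY in the clause order

Fix: Place WHERE between FROM and GROUP BY

Corrected query:
SELECT genre, AVG(rating) FROM movies WHERE rating > 6.2 GROUP BY genre

Result:
genre     | AVG(rating)
----------+------------
Animation | 7.45       
Sci-Fi    | 7.6        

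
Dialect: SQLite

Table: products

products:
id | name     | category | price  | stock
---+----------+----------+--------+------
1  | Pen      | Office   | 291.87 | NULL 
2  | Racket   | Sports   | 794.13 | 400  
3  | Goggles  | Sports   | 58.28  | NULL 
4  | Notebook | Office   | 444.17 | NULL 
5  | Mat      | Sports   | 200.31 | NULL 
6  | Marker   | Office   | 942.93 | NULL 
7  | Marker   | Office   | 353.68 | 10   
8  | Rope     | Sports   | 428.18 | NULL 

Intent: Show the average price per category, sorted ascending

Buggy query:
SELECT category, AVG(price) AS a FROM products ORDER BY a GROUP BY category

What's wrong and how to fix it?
Bug: GROUP BY must precede ORDER BY

Fix: Reorder: SELECT … FROM … GROUP BY … ORDER BY …

Corrected query:
SELECT category, AVG(price) AS a FROM products GROUP BY category ORDER BY a

Result:
category | a       
---------+---------
Sports   | 370.225 
Office   | 508.1625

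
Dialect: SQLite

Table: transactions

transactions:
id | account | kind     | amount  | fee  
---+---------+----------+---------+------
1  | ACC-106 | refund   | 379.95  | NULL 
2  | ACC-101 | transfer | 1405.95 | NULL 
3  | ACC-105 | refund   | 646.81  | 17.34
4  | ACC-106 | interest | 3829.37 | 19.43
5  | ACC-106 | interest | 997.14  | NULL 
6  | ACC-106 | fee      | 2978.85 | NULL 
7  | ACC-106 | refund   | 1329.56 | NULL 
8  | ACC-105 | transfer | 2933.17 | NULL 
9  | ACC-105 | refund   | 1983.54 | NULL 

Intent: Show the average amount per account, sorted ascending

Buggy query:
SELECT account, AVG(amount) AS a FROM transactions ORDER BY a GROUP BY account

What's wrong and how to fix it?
Bug: ORDER BY appears before GROUP BY; SQL clause order requires GROUP BY first

Fix: Reorder: SELECT … FROM … GROUP BY … ORDER BY …

Corrected query:
SELECT account, AVG(amount) AS a FROM transactions GROUP BY account ORDER BY a

Result:
account | a          
--------+------------
ACC-101 | 1405.95    
ACC-105 | 1854.506667
ACC-106 | 1902.974   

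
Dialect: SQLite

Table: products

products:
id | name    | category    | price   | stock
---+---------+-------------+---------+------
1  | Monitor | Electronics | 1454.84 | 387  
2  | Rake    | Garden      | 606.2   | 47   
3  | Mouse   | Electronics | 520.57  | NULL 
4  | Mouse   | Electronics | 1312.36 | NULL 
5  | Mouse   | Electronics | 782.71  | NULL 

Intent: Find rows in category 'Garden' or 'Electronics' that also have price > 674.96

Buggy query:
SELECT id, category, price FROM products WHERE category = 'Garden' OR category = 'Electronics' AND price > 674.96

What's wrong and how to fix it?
Bug: AND binds tighter than OR, so this parses as category = 'Garden' OR (category = 'Electronics' AND price > 674.96)

Fix: Add parentheses around the OR so the AND applies to both alternatives

Corrected query:
SELECT id, category, price FROM products WHERE (category = 'Garden' OR category = 'Electronics') AND price > 674.96

Result:
id | category    | price  
---+-------------+--------
1  | Electronics | 1454.84
4  | Electronics | 1312.36
5  | Electronics | 782.71 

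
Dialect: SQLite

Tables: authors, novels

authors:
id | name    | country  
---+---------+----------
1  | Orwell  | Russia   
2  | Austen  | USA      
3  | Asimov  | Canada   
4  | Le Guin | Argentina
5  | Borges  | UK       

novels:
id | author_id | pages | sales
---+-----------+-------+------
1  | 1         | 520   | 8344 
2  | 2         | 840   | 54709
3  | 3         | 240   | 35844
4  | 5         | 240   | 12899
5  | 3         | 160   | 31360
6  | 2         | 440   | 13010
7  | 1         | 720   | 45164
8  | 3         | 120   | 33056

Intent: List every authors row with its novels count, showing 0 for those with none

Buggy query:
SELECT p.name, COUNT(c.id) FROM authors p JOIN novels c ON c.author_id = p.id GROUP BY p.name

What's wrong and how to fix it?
Bug: INNER JOIN drops authors rows that have no matching novels rows

Fix: Use LEFT JOIN so parents without children still appear (COUNT(c.id) gives 0)

Corrected query:
SELECT p.name, COUNT(c.id) FROM authors p LEFT JOIN novels c ON c.author_id = p.id GROUP BY p.name

Result:
name    | COUNT(c.id)
--------+------------
Asimov  | 3          
Austen  | 2          
Borges  | 1          
Le Guin | 0          
Orwell  | 2          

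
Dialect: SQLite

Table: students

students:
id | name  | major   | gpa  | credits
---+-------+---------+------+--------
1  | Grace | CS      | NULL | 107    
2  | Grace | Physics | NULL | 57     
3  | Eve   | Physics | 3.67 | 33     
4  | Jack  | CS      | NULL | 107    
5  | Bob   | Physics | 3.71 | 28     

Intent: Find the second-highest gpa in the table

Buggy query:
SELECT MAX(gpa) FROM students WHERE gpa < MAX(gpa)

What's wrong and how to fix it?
Bug: The inner MAX is an aggregate inside WHERE, which is not allowed

Fix: Put the inner MAX in a scalar subquery

Corrected query:
SELECT MAX(gpa) FROM students WHERE gpa < (SELECT MAX(gpa) FROM students)

Result:
MAX(gpa)
--------
3.67    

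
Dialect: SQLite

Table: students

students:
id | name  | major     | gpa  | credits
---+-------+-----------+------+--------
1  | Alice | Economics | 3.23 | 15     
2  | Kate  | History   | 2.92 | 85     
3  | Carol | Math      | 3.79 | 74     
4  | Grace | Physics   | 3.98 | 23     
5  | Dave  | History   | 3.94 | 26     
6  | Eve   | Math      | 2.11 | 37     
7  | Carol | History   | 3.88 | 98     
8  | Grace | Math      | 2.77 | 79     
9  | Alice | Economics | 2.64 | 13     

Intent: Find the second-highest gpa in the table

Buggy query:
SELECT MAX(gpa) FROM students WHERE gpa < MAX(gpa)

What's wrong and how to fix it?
Bug: MAX(gpa) on the right of the comparison is an aggregate-in-WHERE error

Fix: Put the inner MAX in a scalar subquery

Corrected query:
SELECT MAX(gpa) FROM students WHERE gpa < (SELECT MAX(gpa) FROM students)

Result:
MAX(gpa)
--------
3.94    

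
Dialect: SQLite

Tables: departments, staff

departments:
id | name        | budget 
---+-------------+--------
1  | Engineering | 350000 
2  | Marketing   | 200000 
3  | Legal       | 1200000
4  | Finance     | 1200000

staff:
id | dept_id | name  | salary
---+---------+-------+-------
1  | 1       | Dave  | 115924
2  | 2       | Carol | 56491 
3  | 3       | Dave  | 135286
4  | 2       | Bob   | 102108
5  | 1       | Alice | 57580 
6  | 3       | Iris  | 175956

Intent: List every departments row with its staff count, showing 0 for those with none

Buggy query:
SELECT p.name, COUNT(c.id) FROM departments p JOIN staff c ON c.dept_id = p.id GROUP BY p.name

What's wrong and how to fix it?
Bug: An inner join excludes parents with zero children

Fix: Switch to LEFT JOIN to retain unmatched parent rows

Corrected query:
SELECT p.name, COUNT(c.id) FROM departments p LEFT JOIN staff c ON c.dept_id = p.id GROUP BY p.name

Result:
name        | COUNT(c.id)
------------+------------
Engineering | 2          
Finance     | 0          
Legal       | 2          
Marketing   | 2          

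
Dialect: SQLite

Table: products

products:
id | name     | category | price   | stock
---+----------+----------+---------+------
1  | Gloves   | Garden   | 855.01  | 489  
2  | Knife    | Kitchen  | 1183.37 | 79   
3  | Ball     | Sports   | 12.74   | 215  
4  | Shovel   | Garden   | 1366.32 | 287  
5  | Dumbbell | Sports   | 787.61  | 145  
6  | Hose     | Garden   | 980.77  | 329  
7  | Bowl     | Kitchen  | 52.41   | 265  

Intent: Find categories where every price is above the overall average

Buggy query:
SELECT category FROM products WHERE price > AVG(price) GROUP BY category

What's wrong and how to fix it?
Bug: AVG() is an aggregate; it can't sit directly in WHERE

Fix: Compute the overall average in a scalar subquery and compare each group's MIN against it in HAVING

Corrected query:
SELECT category FROM products GROUP BY category HAVING MIN(price) > (SELECT AVG(price) FROM products)

Result:
category
--------
Garden  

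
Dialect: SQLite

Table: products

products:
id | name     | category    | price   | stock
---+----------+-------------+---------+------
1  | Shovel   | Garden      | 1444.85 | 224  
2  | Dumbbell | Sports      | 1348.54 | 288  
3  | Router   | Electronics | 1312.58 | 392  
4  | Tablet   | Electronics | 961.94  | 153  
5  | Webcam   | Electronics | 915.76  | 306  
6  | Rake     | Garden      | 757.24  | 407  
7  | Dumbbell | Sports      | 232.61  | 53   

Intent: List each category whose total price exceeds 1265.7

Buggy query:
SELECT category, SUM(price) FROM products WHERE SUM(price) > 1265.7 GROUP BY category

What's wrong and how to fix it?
Bug: WHERE runs before GROUP BY, so aggregates aren't available there

Fix: Use HAVING (which filters groups after aggregation) instead of WHERE

Corrected query:
SELECT category, SUM(price) FROM products GROUP BY category HAVING SUM(price) > 1265.7

Result:
category    | SUM(price)
------------+-----------
Electronics | 3190.28   
Garden      | 2202.09   
Sports      | 1581.15   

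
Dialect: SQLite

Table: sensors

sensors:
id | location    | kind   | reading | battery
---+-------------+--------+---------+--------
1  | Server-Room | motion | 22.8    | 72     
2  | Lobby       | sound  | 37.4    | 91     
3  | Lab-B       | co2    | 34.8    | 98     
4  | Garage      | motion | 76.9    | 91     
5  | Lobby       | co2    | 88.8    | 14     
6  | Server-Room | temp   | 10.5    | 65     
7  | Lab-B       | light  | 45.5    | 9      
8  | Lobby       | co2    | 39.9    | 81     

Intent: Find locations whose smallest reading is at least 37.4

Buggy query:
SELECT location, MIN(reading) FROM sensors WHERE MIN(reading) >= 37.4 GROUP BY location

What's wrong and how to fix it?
Bug: MIN() in WHERE is a misuse of aggregate

Fix: Use HAVING for the per-group MIN condition

Corrected query:
SELECT location, MIN(reading) FROM sensors GROUP BY location HAVING MIN(reading) >= 37.4

Result:
location | MIN(reading)
---------+-------------
Garage   | 76.9        
Lobby    | 37.4        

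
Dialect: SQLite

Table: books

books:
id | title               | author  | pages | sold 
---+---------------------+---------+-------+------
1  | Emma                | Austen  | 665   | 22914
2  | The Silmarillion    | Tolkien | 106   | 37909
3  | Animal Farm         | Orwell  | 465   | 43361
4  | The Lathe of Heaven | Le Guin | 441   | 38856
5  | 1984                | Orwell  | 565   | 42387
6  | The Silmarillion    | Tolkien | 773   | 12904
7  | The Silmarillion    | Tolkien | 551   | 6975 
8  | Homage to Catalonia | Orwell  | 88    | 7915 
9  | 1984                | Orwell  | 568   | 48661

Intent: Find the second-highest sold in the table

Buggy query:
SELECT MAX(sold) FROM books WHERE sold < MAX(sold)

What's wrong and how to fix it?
Bug: The inner MAX is an aggregate inside WHERE, which is not allowed

Fix: Put the inner MAX in a scalar subquery

Corrected query:
SELECT MAX(sold) FROM books WHERE sold < (SELECT MAX(sold) FROM books)

Result:
MAX(sold)
---------
43361    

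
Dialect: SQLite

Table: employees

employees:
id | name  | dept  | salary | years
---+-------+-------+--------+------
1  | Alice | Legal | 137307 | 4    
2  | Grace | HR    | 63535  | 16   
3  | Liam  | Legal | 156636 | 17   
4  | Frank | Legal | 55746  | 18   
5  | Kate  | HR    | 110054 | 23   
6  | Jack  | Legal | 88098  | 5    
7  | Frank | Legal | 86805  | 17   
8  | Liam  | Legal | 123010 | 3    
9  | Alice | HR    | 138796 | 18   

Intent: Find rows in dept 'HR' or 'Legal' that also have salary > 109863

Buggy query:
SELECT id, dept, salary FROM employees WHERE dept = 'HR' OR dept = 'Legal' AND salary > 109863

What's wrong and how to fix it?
Bug: AND binds tighter than OR, so this parses as dept = 'HR' OR (dept = 'Legal' AND salary > 109863)

Fix: Group the OR with parentheses (or use IN), then AND the threshold

Corrected query:
SELECT id, dept, salary FROM employees WHERE (dept = 'HR' OR dept = 'Legal') AND salary > 109863

Result:
id | dept  | salary
---+-------+-------
1  | Legal | 137307
3  | Legal | 156636
5  | HR    | 110054
8  | Legal | 123010
9  | HR    | 138796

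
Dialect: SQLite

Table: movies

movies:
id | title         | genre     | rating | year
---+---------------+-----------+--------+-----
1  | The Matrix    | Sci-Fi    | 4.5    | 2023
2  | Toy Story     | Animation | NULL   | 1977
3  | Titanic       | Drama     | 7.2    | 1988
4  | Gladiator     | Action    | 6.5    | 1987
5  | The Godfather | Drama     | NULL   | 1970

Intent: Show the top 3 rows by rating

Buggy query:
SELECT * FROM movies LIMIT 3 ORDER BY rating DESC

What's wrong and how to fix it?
Bug: LIMIT must come after ORDER BY

Fix: Swap the clauses: ORDER BY first, then LIMIT

Corrected query:
SELECT * FROM movies ORDER BY rating DESC LIMIT 3

Result:
id | title      | genre  | rating | year
---+------------+--------+--------+-----
3  | Titanic    | Drama  | 7.2    | 1988
4  | Gladiator  | Action | 6.5    | 1987
1  | The Matrix | Sci-Fi | 4.5    | 2023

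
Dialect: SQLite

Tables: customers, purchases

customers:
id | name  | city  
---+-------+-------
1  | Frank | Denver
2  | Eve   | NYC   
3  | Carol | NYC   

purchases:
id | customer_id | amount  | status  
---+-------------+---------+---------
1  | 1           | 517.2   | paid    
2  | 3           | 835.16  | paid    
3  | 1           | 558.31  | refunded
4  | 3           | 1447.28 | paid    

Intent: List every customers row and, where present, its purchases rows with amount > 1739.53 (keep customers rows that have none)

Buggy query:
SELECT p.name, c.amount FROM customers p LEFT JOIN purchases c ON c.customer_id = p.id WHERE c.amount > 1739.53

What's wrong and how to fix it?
Bug: Filtering c.amount in WHERE discards the NULL rows produced by LEFT JOIN, turning it into an inner join

Fix: Move the right-table condition into the ON clause so unmatched parents are kept

Corrected query:
SELECT p.name, c.amount FROM customers p LEFT JOIN purchases c ON c.customer_id = p.id AND c.amount > 1739.53

Result:
name  | amount
------+-------
Frank | NULL  
Eve   | NULL  
Carol | NULL  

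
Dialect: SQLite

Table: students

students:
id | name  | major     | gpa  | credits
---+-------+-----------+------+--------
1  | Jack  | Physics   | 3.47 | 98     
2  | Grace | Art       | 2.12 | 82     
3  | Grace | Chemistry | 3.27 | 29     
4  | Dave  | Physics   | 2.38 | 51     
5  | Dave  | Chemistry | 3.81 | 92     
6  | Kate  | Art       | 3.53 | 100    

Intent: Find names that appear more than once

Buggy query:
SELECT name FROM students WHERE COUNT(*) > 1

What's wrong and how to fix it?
Bug: COUNT(*) is an aggregate and cannot be used in WHERE

Fix: Group first, then use HAVING for the count condition

Corrected query:
SELECT name FROM students GROUP BY name HAVING COUNT(*) > 1

Result:
name 
-----
Dave 
Grace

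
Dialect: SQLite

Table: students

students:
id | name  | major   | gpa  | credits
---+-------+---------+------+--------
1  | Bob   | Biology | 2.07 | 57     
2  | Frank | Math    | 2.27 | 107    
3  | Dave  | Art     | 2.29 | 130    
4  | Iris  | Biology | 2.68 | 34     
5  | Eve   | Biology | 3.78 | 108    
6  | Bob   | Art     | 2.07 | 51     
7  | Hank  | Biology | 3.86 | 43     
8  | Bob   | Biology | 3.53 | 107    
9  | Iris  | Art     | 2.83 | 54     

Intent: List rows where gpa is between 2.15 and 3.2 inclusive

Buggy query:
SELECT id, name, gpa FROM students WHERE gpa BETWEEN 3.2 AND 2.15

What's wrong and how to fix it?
Bug: The bounds are reversed; BETWEEN a AND b requires a <= b to match anything

Fix: Write BETWEEN 2.15 AND 3.2

Corrected query:
SELECT id, name, gpa FROM students WHERE gpa BETWEEN 2.15 AND 3.2

Result:
id | name  | gpa 
---+-------+-----
2  | Frank | 2.27
3  | Dave  | 2.29
4  | Iris  | 2.68
9  | Iris  | 2.83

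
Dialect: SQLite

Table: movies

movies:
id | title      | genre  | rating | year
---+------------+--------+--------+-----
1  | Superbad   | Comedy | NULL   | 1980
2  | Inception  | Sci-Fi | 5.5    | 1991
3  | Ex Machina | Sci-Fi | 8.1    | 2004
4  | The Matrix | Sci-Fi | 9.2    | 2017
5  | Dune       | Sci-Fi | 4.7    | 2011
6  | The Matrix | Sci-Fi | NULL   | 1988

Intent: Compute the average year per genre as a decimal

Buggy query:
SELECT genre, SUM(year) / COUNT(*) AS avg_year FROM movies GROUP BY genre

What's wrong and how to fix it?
Bug: SUM(year) and COUNT(*) are both integers; the division truncates the fractional part

Fix: Cast one side to REAL so the division keeps the fractional part

Corrected query:
SELECT genre, SUM(year) * 1.0 / COUNT(*) AS avg_year FROM movies GROUP BY genre

Result:
genre  | avg_year
-------+---------
Comedy | 1980    
Sci-Fi | 2002.2  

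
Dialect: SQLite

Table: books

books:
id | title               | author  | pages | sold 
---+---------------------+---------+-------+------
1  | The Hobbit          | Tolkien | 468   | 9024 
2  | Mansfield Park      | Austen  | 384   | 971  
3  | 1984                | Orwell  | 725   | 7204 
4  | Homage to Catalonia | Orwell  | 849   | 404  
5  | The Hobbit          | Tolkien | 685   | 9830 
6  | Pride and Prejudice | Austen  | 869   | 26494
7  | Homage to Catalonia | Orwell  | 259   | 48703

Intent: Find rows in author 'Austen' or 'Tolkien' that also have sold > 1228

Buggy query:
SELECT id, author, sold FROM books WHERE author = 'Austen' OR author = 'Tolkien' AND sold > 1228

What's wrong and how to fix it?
Bug: AND binds tighter than OR, so this parses as author = 'Austen' OR (author = 'Tolkien' AND sold > 1228)

Fix: Group the OR with parentheses (or use IN), then AND the threshold

Corrected query:
SELECT id, author, sold FROM books WHERE (author = 'Austen' OR author = 'Tolkien') AND sold > 1228

Result:
id | author  | sold 
---+---------+------
1  | Tolkien | 9024 
5  | Tolkien | 9830 
6  | Austen  | 26494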